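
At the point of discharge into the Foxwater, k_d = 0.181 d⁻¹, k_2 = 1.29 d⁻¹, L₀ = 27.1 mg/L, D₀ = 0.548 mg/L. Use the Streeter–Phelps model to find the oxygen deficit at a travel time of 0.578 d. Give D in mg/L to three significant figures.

D ≈ 2.15 mg/L

k_d L₀/(k_2−k_d) = 0.181×27.1/(1.29−0.181) = 4.905/1.109 = 4.423 mg/L.
e^(−k_d t) = e^(−0.181×0.5780) = 0.9007; e^(−k_2 t) = e^(−1.29×0.5780) = 0.4744.
D = 4.423 × (0.9007 − 0.4744) + 0.548 × 0.4744 = 1.885 + 0.2600 = 2.145 mg/L.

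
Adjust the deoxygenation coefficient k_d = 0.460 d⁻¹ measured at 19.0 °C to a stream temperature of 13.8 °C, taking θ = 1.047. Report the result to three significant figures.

k_d ≈ 0.362 d⁻¹

k_d(T₂) = k_d(T₁) · θ^(T₂−T₁) = 0.460 × 1.047^(13.8−19.0)
= 0.460 × 1.047^-5.20 = 0.460 × 0.7875 = 0.3623 d⁻¹.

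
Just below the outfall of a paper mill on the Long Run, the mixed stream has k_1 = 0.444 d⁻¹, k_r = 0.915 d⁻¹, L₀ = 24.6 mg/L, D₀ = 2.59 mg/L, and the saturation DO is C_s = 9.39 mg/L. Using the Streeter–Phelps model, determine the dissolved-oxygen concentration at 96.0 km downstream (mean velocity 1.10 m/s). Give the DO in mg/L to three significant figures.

Travel time t = x/v = 96.0 km / (1.10 m/s) = 96000 m / 1.10 m/s = 87270 s = 1.010 d.
k_1 L₀/(k_r−k_1) = 0.444×24.6/(0.915−0.444) = 10.92/0.4710 = 23.19 mg/L.
e^(−k_1 t) = e^(−0.444×1.010) = 0.6386; e^(−k_r t) = e^(−0.915×1.010) = 0.3968.
D = 23.19 × (0.6386 − 0.3968) + 2.59 × 0.3968 = 5.606 + 1.028 = 6.634 mg/L.
DO = C_s − D = 9.39 − 6.634 = 2.756 mg/L.

DO ≈ 2.76 mg/L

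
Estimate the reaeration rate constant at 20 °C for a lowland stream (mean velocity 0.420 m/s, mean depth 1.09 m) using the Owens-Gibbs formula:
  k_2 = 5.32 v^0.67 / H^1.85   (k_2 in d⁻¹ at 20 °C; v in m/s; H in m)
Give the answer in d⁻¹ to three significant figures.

k_2 ≈ 2.54 d⁻¹

k_2 = 5.32 × 0.420^0.67 / 1.09^1.85 = 5.32 × 0.5592 / 1.173 = 2.537 d⁻¹.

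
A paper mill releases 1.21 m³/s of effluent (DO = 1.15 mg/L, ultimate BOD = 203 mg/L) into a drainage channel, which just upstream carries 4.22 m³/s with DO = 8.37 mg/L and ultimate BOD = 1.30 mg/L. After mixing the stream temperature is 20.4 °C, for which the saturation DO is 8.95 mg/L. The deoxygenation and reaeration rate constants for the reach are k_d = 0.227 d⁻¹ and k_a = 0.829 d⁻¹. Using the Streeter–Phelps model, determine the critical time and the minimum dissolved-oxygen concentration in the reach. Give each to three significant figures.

Mixed DO = (4.22×8.37 + 1.21×1.15)/(4.22+1.21) = 36.71/5.430 = 6.761 mg/L.
Mixed L₀ = (4.22×1.30 + 1.21×203)/(5.430) = 251.1/5.430 = 46.25 mg/L.
Initial deficit D₀ = C_s − DO₀ = 8.95 − 6.761 = 2.189 mg/L.
t_c = (1/0.6020) ln[(0.829/0.227)(1 − 2.189×0.6020/(0.227×46.25))] = 1.661 × ln(3.194) = 1.929 d.
D_c = (0.227/0.829) × 46.25 × e^(−0.227×1.929) = 0.2738 × 46.25 × 0.6454 = 8.173 mg/L.
Minimum DO = 8.95 − 8.173 = 0.7768 mg/L.

t_c ≈ 1.93 d; minimum DO ≈ 0.777 mg/L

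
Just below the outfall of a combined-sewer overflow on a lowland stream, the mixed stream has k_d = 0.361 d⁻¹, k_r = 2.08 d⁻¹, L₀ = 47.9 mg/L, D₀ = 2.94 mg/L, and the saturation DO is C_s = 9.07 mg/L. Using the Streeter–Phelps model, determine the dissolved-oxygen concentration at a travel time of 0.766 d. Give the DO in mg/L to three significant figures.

DO ≈ 2.89 mg/L

k_d L₀/(k_r−k_d) = 0.361×47.9/(2.08−0.361) = 17.29/1.719 = 10.06 mg/L.
e^(−k_d t) = e^(−0.361×0.7660) = 0.7584; e^(−k_r t) = e^(−2.08×0.7660) = 0.2033.
D = 10.06 × (0.7584 − 0.2033) + 2.94 × 0.2033 = 5.584 + 0.5976 = 6.182 mg/L.
DO = C_s − D = 9.07 − 6.182 = 2.888 mg/L.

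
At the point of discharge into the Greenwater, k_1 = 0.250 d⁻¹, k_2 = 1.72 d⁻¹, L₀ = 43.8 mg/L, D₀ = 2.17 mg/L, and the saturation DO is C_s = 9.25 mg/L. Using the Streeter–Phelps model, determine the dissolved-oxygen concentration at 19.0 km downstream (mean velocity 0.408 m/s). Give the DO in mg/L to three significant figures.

Travel time t = x/v = 19.0 km / (0.408 m/s) = 19000 m / 0.408 m/s = 46570 s = 0.5390 d.
k_1 L₀/(k_2−k_1) = 0.250×43.8/(1.72−0.250) = 10.95/1.470 = 7.449 mg/L.
e^(−k_1 t) = e^(−0.250×0.5390) = 0.8739; e^(−k_2 t) = e^(−1.72×0.5390) = 0.3957.
D = 7.449 × (0.8739 − 0.3957) + 2.17 × 0.3957 = 3.562 + 0.8587 = 4.421 mg/L.
DO = C_s − D = 9.25 − 4.421 = 4.829 mg/L.

DO ≈ 4.83 mg/L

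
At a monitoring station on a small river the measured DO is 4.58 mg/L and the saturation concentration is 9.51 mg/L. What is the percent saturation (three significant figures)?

% saturation = C/C_s × 100 = 4.58/9.51 × 100 = 48.2 %.

48.2 % saturation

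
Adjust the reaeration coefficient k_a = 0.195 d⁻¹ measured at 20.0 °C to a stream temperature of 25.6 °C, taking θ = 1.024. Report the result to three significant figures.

k_a(T₂) = k_a(T₁) · θ^(T₂−T₁) = 0.195 × 1.024^(25.6−20.0)
= 0.195 × 1.024^5.60 = 0.195 × 1.142 = 0.2227 d⁻¹.

k_a ≈ 0.223 d⁻¹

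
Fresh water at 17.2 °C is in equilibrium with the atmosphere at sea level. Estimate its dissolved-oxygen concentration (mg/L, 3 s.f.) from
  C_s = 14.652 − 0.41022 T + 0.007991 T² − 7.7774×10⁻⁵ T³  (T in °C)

C_s ≈ 9.56 mg/L

C_s = 14.652 − 0.41022×17.2 + 0.007991×17.2² − 7.7774×10⁻⁵×17.2³ = 9.565 mg/L.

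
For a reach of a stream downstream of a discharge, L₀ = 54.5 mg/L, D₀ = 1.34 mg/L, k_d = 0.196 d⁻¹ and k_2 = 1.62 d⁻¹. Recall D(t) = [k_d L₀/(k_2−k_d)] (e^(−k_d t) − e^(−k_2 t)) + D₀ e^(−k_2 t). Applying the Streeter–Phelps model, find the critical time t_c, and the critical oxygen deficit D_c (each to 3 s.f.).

At the critical point dD/dt = 0, so k_d L₀ e^(−k_d t) = k_2 D. Substituting D(t) from the Streeter–Phelps equation and solving for t gives
t_c = ln[(k_2/k_d)(1 − D₀(k_2−k_d)/(k_d L₀))] / (k_2−k_d).
Here k_2−k_d = 1.424 d⁻¹ and 1 − D₀(k_2−k_d)/(k_d L₀) = 1 − 1.34×1.424/(0.196×54.5) = 0.8214, so
t_c = ln(8.265 × 0.8214) / 1.424 = 1.915 / 1.424 = 1.345 d.
L(t_c) = L₀ e^(−k_d t_c) = 54.5 × 0.7683 = 41.87 mg/L, and at the critical point k_2 D_c = k_d L, so D_c = (0.196/1.62) × 41.87 = 5.066 mg/L.

t_c ≈ 1.35 d; D_c ≈ 5.07 mg/L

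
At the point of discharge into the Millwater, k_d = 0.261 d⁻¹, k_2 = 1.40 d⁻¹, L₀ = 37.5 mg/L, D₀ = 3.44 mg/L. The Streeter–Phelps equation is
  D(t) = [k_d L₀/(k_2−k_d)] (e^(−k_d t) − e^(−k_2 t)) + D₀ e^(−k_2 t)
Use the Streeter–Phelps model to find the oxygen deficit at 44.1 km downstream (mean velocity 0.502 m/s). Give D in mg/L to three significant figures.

D ≈ 5.35 mg/L

Travel time t = x/v = 44.1 km / (0.502 m/s) = 44100 m / 0.502 m/s = 87850 s = 1.017 d.
k_d L₀/(k_2−k_d) = 0.261×37.5/(1.40−0.261) = 9.787/1.139 = 8.593 mg/L.
e^(−k_d t) = e^(−0.261×1.017) = 0.7669; e^(−k_2 t) = e^(−1.40×1.017) = 0.2409.
D = 8.593 × (0.7669 − 0.2409) + 3.44 × 0.2409 = 4.520 + 0.8286 = 5.349 mg/L.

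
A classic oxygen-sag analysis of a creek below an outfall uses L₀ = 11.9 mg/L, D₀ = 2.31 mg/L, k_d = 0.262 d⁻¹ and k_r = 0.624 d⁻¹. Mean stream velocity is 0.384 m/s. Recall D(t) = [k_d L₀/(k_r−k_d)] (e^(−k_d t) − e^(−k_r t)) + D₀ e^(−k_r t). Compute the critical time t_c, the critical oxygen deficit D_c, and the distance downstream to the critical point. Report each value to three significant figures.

t_c ≈ 1.53 d; D_c ≈ 3.34 mg/L; x_c ≈ 50.9 km

t_c = [1/(k_r−k_d)] ln[(k_r/k_d)(1 − D₀(k_r−k_d)/(k_d L₀))]
= [1/(0.624−0.262)] ln[(0.624/0.262)(1 − 2.31×0.3620/(0.262×11.9))]
= (1/0.3620) ln[2.382 × 0.7318] = 2.762 × ln(1.743) = 2.762 × 0.5555 = 1.535 d.
L(t_c) = L₀ e^(−k_d t_c) = 11.9 × 0.6689 = 7.960 mg/L, and at the critical point k_r D_c = k_d L, so D_c = (0.262/0.624) × 7.960 = 3.342 mg/L.
x_c = v t_c = 0.384 m/s × 1.535 d × 86400 s/d = 50920 m ≈ 50.9 km.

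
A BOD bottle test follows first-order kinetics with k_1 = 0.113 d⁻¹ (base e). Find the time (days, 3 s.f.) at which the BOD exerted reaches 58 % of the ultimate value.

y/L₀ = 1 − e^(−k_1 t) = 0.58 ⇒ e^(−k_1 t) = 0.420
t = −ln(0.420) / 0.113 = 0.8675 / 0.113 = 7.677 d.

t ≈ 7.68 d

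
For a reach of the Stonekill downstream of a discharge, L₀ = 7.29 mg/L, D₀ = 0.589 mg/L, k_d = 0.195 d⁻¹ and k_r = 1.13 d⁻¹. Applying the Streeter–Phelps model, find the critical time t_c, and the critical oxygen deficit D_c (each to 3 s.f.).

t_c ≈ 1.35 d; D_c ≈ 0.966 mg/L

t_c = [1/(k_r−k_d)] ln[(k_r/k_d)(1 − D₀(k_r−k_d)/(k_d L₀))]
= [1/(1.13−0.195)] ln[(1.13/0.195)(1 − 0.589×0.9350/(0.195×7.29))]
= (1/0.9350) ln[5.795 × 0.6126] = 1.070 × ln(3.550) = 1.070 × 1.267 = 1.355 d.
L(t_c) = L₀ e^(−k_d t_c) = 7.29 × 0.7678 = 5.597 mg/L, and at the critical point k_r D_c = k_d L, so D_c = (0.195/1.13) × 5.597 = 0.9659 mg/L.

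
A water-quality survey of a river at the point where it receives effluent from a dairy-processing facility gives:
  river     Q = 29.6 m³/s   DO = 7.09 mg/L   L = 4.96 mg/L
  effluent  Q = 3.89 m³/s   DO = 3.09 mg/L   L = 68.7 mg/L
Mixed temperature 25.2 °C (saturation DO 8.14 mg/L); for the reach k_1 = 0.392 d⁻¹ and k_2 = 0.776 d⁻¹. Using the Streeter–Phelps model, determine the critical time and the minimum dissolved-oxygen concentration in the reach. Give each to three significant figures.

t_c ≈ 1.45 d; minimum DO ≈ 4.60 mg/L

Mixed DO = (29.6×7.09 + 3.89×3.09)/(29.6+3.89) = 221.9/33.49 = 6.625 mg/L.
Mixed L₀ = (29.6×4.96 + 3.89×68.7)/(33.49) = 414.1/33.49 = 12.36 mg/L.
Initial deficit D₀ = C_s − DO₀ = 8.14 − 6.625 = 1.515 mg/L.
t_c = (1/0.3840) ln[(0.776/0.392)(1 − 1.515×0.3840/(0.392×12.36))] = 2.604 × ln(1.742) = 1.445 d.
D_c = (0.392/0.776) × 12.36 × e^(−0.392×1.445) = 0.5052 × 12.36 × 0.5674 = 3.544 mg/L.
Minimum DO = 8.14 − 3.544 = 4.596 mg/L.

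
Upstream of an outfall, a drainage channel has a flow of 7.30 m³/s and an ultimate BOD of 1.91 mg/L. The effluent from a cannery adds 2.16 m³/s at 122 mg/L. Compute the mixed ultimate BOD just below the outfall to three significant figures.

Flow-weighted mixing: C = (Q_r C_r + Q_w C_w)/(Q_r + Q_w)
= (7.30×1.91 + 2.16×122)/(7.30 + 2.16) = 277.5/9.460 = 29.33 mg/L.

29.3 mg/L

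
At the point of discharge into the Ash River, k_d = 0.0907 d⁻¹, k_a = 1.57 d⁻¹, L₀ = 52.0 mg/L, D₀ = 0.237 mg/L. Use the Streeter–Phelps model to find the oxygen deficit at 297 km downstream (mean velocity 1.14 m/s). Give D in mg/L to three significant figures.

Travel time t = x/v = 297 km / (1.14 m/s) = 297000 m / 1.14 m/s = 260500 s = 3.015 d.
k_d L₀/(k_a−k_d) = 0.0907×52.0/(1.57−0.0907) = 4.716/1.479 = 3.188 mg/L.
e^(−k_d t) = e^(−0.0907×3.015) = 0.7607; e^(−k_a t) = e^(−1.57×3.015) = 0.008790.
D = 3.188 × (0.7607 − 0.008790) + 0.237 × 0.008790 = 2.397 + 0.002083 = 2.399 mg/L.

D ≈ 2.40 mg/L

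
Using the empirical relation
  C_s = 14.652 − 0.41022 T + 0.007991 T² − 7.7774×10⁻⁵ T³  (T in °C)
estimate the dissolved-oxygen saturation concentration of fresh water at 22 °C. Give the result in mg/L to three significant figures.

C_s = 14.652 − 0.41022×22 + 0.007991×22² − 7.7774×10⁻⁵×22³ = 8.667 mg/L.

C_s ≈ 8.67 mg/L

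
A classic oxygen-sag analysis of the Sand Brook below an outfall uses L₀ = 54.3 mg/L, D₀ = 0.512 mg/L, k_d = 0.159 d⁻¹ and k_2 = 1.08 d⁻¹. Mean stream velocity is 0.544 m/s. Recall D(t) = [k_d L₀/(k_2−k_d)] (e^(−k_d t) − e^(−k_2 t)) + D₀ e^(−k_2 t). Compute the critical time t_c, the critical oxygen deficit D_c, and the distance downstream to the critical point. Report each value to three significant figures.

At the critical point dD/dt = 0, so k_d L₀ e^(−k_d t) = k_2 D. Substituting D(t) from the Streeter–Phelps equation and solving for t gives
t_c = ln[(k_2/k_d)(1 − D₀(k_2−k_d)/(k_d L₀))] / (k_2−k_d).
Here k_2−k_d = 0.9210 d⁻¹ and 1 − D₀(k_2−k_d)/(k_d L₀) = 1 − 0.512×0.9210/(0.159×54.3) = 0.9454, so
t_c = ln(6.792 × 0.9454) / 0.9210 = 1.860 / 0.9210 = 2.019 d.
L(t_c) = L₀ e^(−k_d t_c) = 54.3 × 0.7254 = 39.39 mg/L, and at the critical point k_2 D_c = k_d L, so D_c = (0.159/1.08) × 39.39 = 5.799 mg/L.
x_c = v t_c = 0.544 m/s × 2.019 d × 86400 s/d = 94900 m ≈ 94.9 km.

t_c ≈ 2.02 d; D_c ≈ 5.80 mg/L; x_c ≈ 94.9 km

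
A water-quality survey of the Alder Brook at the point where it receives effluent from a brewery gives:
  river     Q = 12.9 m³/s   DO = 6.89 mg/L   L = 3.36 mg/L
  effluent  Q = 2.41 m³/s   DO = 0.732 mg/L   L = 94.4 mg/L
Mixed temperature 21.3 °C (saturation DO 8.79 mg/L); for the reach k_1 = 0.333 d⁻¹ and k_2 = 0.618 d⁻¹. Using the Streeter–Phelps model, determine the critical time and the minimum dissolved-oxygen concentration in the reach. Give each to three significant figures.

Mixed DO = (12.9×6.89 + 2.41×0.732)/(12.9+2.41) = 90.65/15.31 = 5.921 mg/L.
Mixed L₀ = (12.9×3.36 + 2.41×94.4)/(15.31) = 270.8/15.31 = 17.69 mg/L.
Initial deficit D₀ = C_s − DO₀ = 8.79 − 5.921 = 2.869 mg/L.
t_c = (1/0.2850) ln[(0.618/0.333)(1 − 2.869×0.2850/(0.333×17.69))] = 3.509 × ln(1.598) = 1.645 d.
D_c = (0.333/0.618) × 17.69 × e^(−0.333×1.645) = 0.5388 × 17.69 × 0.5782 = 5.511 mg/L.
Minimum DO = 8.79 − 5.511 = 3.279 mg/L.

t_c ≈ 1.65 d; minimum DO ≈ 3.28 mg/L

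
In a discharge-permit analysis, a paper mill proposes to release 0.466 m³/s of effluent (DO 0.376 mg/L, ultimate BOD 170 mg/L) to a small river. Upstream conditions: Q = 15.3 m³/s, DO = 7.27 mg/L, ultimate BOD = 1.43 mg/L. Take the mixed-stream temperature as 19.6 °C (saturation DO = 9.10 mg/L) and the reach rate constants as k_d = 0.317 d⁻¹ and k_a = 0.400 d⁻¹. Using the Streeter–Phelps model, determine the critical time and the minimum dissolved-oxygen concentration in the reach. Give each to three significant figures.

Mixed DO = (15.3×7.27 + 0.466×0.376)/(15.3+0.466) = 111.4/15.77 = 7.066 mg/L.
Mixed L₀ = (15.3×1.43 + 0.466×170)/(15.77) = 101.1/15.77 = 6.412 mg/L.
Initial deficit D₀ = C_s − DO₀ = 9.10 − 7.066 = 2.034 mg/L.
t_c = (1/0.08300) ln[(0.400/0.317)(1 − 2.034×0.08300/(0.317×6.412))] = 12.05 × ln(1.157) = 1.757 d.
D_c = (0.317/0.400) × 6.412 × e^(−0.317×1.757) = 0.7925 × 6.412 × 0.5729 = 2.911 mg/L.
Minimum DO = 9.10 − 2.911 = 6.189 mg/L.

t_c ≈ 1.76 d; minimum DO ≈ 6.19 mg/L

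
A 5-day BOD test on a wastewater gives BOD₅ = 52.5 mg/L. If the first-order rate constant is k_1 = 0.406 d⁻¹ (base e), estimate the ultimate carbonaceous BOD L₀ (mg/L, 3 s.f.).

L₀ ≈ 60.4 mg/L

BOD₅ = L₀(1 − e^(−5k_1)) ⇒ L₀ = BOD₅ / (1 − e^(−5×0.406))
= 52.5 / (1 − 0.1313) = 52.5 / 0.8687 = 60.44 mg/L.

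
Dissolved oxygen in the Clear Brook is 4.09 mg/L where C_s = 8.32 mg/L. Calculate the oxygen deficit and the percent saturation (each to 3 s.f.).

D ≈ 4.23 mg/L; 49.2 % saturation

D = C_s − C = 8.32 − 4.09 = 4.23 mg/L.
% saturation = 4.09/8.32 × 100 = 49.2 %.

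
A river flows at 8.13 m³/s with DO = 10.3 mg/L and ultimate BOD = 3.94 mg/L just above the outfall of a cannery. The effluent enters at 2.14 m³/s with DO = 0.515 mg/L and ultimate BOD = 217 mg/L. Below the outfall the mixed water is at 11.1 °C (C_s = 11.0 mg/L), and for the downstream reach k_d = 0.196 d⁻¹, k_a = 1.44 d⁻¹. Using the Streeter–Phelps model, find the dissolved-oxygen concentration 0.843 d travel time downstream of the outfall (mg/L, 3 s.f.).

Mixed DO = (8.13×10.3 + 2.14×0.515)/(8.13+2.14) = 84.84/10.27 = 8.261 mg/L.
Mixed L₀ = (8.13×3.94 + 2.14×217)/(10.27) = 496.4/10.27 = 48.34 mg/L.
Initial deficit D₀ = C_s − DO₀ = 11.0 − 8.261 = 2.739 mg/L.
D(0.843) = [0.196×48.34/(1.44−0.196)](e^(−0.196×0.843) − e^(−1.44×0.843)) + 2.739 e^(−1.44×0.843)
= 7.616 × (0.8477 − 0.2970) + 2.739 × 0.2970 = 5.007 mg/L.
DO = 11.0 − 5.007 = 5.993 mg/L.

DO ≈ 5.99 mg/L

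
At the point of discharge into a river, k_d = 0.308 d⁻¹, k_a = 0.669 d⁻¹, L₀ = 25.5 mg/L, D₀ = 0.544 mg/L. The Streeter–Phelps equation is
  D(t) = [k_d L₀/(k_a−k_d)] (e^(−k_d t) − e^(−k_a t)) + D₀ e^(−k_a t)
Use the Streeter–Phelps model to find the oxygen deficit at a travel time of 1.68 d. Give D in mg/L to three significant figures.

k_d L₀/(k_a−k_d) = 0.308×25.5/(0.669−0.308) = 7.854/0.3610 = 21.76 mg/L.
e^(−k_d t) = e^(−0.308×1.680) = 0.5960; e^(−k_a t) = e^(−0.669×1.680) = 0.3250.
D = 21.76 × (0.5960 − 0.3250) + 0.544 × 0.3250 = 5.897 + 0.1768 = 6.074 mg/L.

D ≈ 6.07 mg/L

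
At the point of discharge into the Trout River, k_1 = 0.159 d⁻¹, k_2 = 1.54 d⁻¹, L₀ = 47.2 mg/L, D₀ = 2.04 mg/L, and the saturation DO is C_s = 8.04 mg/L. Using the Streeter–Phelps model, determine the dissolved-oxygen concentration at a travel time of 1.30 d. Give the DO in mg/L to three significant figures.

DO ≈ 4.08 mg/L

k_1 L₀/(k_2−k_1) = 0.159×47.2/(1.54−0.159) = 7.505/1.381 = 5.434 mg/L.
e^(−k_1 t) = e^(−0.159×1.300) = 0.8133; e^(−k_2 t) = e^(−1.54×1.300) = 0.1351.
D = 5.434 × (0.8133 − 0.1351) + 2.04 × 0.1351 = 3.686 + 0.2755 = 3.961 mg/L.
DO = C_s − D = 8.04 − 3.961 = 4.079 mg/L.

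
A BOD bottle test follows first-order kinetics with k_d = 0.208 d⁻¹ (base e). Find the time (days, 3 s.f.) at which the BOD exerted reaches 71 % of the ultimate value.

t ≈ 5.95 d

y/L₀ = 1 − e^(−k_d t) = 0.71 ⇒ e^(−k_d t) = 0.290
t = −ln(0.290) / 0.208 = 1.238 / 0.208 = 5.951 d.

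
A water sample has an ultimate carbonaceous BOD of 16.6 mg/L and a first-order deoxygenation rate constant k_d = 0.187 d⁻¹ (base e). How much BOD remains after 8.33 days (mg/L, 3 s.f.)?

L_t = L₀ e^(−k_d t) = 16.6 × e^(−0.187×8.33) = 16.6 × 0.2106 = 3.496 mg/L.

L ≈ 3.50 mg/L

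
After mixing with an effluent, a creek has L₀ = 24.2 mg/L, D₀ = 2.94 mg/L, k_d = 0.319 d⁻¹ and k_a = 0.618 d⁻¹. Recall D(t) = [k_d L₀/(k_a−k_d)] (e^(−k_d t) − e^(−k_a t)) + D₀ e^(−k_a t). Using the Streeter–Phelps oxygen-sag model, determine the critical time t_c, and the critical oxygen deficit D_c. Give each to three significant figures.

t_c ≈ 1.81 d; D_c ≈ 7.02 mg/L

t_c = [1/(k_a−k_d)] ln[(k_a/k_d)(1 − D₀(k_a−k_d)/(k_d L₀))]
= [1/(0.618−0.319)] ln[(0.618/0.319)(1 − 2.94×0.2990/(0.319×24.2))]
= (1/0.2990) ln[1.937 × 0.8861] = 3.344 × ln(1.717) = 3.344 × 0.5404 = 1.807 d.
D_c = (k_d/k_a) L₀ e^(−k_d t_c) = (0.319/0.618) × 24.2 × e^(−0.319×1.807) = 0.5162 × 24.2 × 0.5618 = 7.018 mg/L.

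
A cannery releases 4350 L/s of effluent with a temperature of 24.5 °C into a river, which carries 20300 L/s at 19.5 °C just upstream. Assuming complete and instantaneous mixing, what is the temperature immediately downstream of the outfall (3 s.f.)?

20.4 °C

Flow-weighted mixing: C = (Q_r C_r + Q_w C_w)/(Q_r + Q_w)
= (20300×19.5 + 4350×24.5)/(20300 + 4350) = 502400/24650 = 20.38 °C.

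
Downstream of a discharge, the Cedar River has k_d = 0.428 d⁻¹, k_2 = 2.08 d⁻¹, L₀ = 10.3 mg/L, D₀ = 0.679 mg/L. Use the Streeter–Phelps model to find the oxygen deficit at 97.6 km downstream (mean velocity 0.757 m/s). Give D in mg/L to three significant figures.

D ≈ 1.32 mg/L

Travel time t = x/v = 97.6 km / (0.757 m/s) = 97600 m / 0.757 m/s = 128900 s = 1.492 d.
k_d L₀/(k_2−k_d) = 0.428×10.3/(2.08−0.428) = 4.408/1.652 = 2.669 mg/L.
e^(−k_d t) = e^(−0.428×1.492) = 0.5280; e^(−k_2 t) = e^(−2.08×1.492) = 0.04488.
D = 2.669 × (0.5280 − 0.04488) + 0.679 × 0.04488 = 1.289 + 0.03047 = 1.320 mg/L.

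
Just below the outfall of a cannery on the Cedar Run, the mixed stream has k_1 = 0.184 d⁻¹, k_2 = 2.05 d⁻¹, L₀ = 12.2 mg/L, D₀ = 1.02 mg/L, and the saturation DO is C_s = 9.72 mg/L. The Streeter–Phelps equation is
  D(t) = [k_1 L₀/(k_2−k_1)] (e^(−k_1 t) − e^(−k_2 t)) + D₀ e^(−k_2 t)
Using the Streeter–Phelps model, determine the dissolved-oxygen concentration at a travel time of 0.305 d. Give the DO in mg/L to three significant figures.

k_1 L₀/(k_2−k_1) = 0.184×12.2/(2.05−0.184) = 2.245/1.866 = 1.203 mg/L.
e^(−k_1 t) = e^(−0.184×0.3050) = 0.9454; e^(−k_2 t) = e^(−2.05×0.3050) = 0.5351.
D = 1.203 × (0.9454 − 0.5351) + 1.02 × 0.5351 = 0.4936 + 0.5458 = 1.039 mg/L.
DO = C_s − D = 9.72 − 1.039 = 8.681 mg/L.

DO ≈ 8.68 mg/L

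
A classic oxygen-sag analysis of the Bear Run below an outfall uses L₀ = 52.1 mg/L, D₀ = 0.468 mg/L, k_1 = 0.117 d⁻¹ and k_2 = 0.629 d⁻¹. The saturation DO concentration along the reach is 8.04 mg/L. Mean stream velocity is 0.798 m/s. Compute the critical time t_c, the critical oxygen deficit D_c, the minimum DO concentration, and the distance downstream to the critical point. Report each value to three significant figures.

With k_2/k_1 = 5.376 and 1 − D₀(k_2−k_1)/(k_1 L₀) = 0.9607,
t_c = ln(5.376 × 0.9607) / (0.629 − 0.117) = ln(5.165) / 0.5120 = 1.642/0.5120 = 3.207 d.
D_c = (k_1/k_2) L₀ e^(−k_1 t_c) = (0.117/0.629) × 52.1 × e^(−0.117×3.207) = 0.1860 × 52.1 × 0.6872 = 6.659 mg/L.
Minimum DO = C_s − D_c = 8.04 − 6.659 = 1.381 mg/L.
x_c = v t_c = 0.798 m/s × 3.207 d × 86400 s/d = 221100 m ≈ 221 km.

t_c ≈ 3.21 d; D_c ≈ 6.66 mg/L; min DO ≈ 1.38 mg/L; x_c ≈ 221 km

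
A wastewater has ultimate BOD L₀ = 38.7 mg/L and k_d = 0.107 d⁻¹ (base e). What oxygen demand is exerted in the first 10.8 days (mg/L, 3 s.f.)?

y_t = L₀(1 − e^(−k_d t)) = 38.7 × (1 − e^(−0.107×10.8))
= 38.7 × (1 − 0.3149) = 38.7 × 0.6851 = 26.51 mg/L.

y ≈ 26.5 mg/L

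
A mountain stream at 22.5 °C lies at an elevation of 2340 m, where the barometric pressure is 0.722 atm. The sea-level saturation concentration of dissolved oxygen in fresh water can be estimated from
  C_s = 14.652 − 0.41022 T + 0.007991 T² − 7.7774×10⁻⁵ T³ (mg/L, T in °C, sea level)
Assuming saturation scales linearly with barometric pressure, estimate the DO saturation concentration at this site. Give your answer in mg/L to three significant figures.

At sea level: C_s = 14.652 − 0.41022×22.5 + 0.007991×22.5² − 7.7774×10⁻⁵×22.5³ = 8.582 mg/L.
Pressure correction: C_s' = 8.582 × 0.722 = 6.196 mg/L.

C_s ≈ 6.20 mg/L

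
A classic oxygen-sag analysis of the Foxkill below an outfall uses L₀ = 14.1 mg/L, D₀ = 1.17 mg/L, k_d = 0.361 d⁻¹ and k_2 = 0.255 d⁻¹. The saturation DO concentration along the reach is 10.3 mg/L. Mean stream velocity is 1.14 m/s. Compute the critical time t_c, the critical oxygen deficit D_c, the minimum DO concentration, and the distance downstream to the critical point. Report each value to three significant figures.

t_c = [1/(k_2−k_d)] ln[(k_2/k_d)(1 − D₀(k_2−k_d)/(k_d L₀))]
= [1/(0.255−0.361)] ln[(0.255/0.361)(1 − 1.17×-0.1060/(0.361×14.1))]
= (1/-0.1060) ln[0.7064 × 1.024] = -9.434 × ln(0.7236) = -9.434 × -0.3235 = 3.052 d.
L(t_c) = L₀ e^(−k_d t_c) = 14.1 × 0.3322 = 4.685 mg/L, and at the critical point k_2 D_c = k_d L, so D_c = (0.361/0.255) × 4.685 = 6.632 mg/L.
Minimum DO = C_s − D_c = 10.3 − 6.632 = 3.668 mg/L.
x_c = v t_c = 1.14 m/s × 3.052 d × 86400 s/d = 300600 m ≈ 301 km.

t_c ≈ 3.05 d; D_c ≈ 6.63 mg/L; min DO ≈ 3.67 mg/L; x_c ≈ 301 km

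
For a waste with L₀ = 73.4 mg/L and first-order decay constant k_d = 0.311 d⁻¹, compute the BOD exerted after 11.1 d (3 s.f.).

y ≈ 71.1 mg/L

y_t = L₀(1 − e^(−k_d t)) = 73.4 × (1 − e^(−0.311×11.1))
= 73.4 × (1 − 0.03168) = 73.4 × 0.9683 = 71.07 mg/L.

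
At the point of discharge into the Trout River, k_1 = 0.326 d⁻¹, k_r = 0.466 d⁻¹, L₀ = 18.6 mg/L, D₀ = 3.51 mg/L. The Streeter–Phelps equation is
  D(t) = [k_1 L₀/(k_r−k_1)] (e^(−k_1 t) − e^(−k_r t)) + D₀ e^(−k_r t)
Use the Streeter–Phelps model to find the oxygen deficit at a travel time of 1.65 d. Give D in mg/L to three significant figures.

D ≈ 6.84 mg/L

k_1 L₀/(k_r−k_1) = 0.326×18.6/(0.466−0.326) = 6.064/0.1400 = 43.31 mg/L.
e^(−k_1 t) = e^(−0.326×1.650) = 0.5840; e^(−k_r t) = e^(−0.466×1.650) = 0.4635.
D = 43.31 × (0.5840 − 0.4635) + 3.51 × 0.4635 = 5.217 + 1.627 = 6.844 mg/L.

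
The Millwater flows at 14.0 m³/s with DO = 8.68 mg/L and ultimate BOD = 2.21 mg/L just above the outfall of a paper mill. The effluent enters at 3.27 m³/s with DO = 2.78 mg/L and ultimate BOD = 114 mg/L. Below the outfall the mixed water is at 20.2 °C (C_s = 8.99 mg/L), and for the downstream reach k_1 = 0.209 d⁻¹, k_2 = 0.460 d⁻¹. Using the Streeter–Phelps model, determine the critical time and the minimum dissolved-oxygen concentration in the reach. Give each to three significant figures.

t_c ≈ 2.84 d; minimum DO ≈ 3.12 mg/L

Mixed DO = (14.0×8.68 + 3.27×2.78)/(14.0+3.27) = 130.6/17.27 = 7.563 mg/L.
Mixed L₀ = (14.0×2.21 + 3.27×114)/(17.27) = 403.7/17.27 = 23.38 mg/L.
Initial deficit D₀ = C_s − DO₀ = 8.99 − 7.563 = 1.427 mg/L.
t_c = (1/0.2510) ln[(0.460/0.209)(1 − 1.427×0.2510/(0.209×23.38))] = 3.984 × ln(2.040) = 2.840 d.
D_c = (0.209/0.460) × 23.38 × e^(−0.209×2.840) = 0.4543 × 23.38 × 0.5524 = 5.867 mg/L.
Minimum DO = 8.99 − 5.867 = 3.123 mg/L.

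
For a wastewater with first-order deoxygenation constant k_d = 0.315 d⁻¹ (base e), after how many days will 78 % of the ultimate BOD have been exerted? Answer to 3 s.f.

t ≈ 4.81 d

y/L₀ = 1 − e^(−k_d t) = 0.78 ⇒ e^(−k_d t) = 0.220
t = −ln(0.220) / 0.315 = 1.514 / 0.315 = 4.807 d.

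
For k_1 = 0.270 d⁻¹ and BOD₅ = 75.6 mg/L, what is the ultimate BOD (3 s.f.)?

BOD₅ = L₀(1 − e^(−5k_1)) ⇒ L₀ = BOD₅ / (1 − e^(−5×0.270))
= 75.6 / (1 − 0.2592) = 75.6 / 0.7408 = 102.1 mg/L.

L₀ ≈ 102 mg/L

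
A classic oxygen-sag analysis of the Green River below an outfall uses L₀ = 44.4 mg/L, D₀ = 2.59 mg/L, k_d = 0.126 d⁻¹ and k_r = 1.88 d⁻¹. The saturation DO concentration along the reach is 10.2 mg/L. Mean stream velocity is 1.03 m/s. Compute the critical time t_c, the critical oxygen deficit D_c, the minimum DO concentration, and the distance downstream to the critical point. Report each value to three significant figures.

t_c = [1/(k_r−k_d)] ln[(k_r/k_d)(1 − D₀(k_r−k_d)/(k_d L₀))]
= [1/(1.88−0.126)] ln[(1.88/0.126)(1 − 2.59×1.754/(0.126×44.4))]
= (1/1.754) ln[14.92 × 0.1880] = 0.5701 × ln(2.805) = 0.5701 × 1.031 = 0.5879 d.
L(t_c) = L₀ e^(−k_d t_c) = 44.4 × 0.9286 = 41.23 mg/L, and at the critical point k_r D_c = k_d L, so D_c = (0.126/1.88) × 41.23 = 2.763 mg/L.
Minimum DO = C_s − D_c = 10.2 − 2.763 = 7.437 mg/L.
x_c = v t_c = 1.03 m/s × 0.5879 d × 86400 s/d = 52320 m ≈ 52.3 km.

t_c ≈ 0.588 d; D_c ≈ 2.76 mg/L; min DO ≈ 7.44 mg/L; x_c ≈ 52.3 km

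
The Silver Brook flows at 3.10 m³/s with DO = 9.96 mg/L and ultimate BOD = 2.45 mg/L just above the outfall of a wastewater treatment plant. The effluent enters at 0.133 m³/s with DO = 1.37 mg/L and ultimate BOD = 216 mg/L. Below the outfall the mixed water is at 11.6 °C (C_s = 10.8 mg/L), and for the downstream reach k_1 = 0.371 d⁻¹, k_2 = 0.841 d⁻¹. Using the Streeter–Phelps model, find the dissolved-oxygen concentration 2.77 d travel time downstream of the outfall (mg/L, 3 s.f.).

DO ≈ 8.37 mg/L

Mixed DO = (3.10×9.96 + 0.133×1.37)/(3.10+0.133) = 31.06/3.233 = 9.607 mg/L.
Mixed L₀ = (3.10×2.45 + 0.133×216)/(3.233) = 36.32/3.233 = 11.24 mg/L.
Initial deficit D₀ = C_s − DO₀ = 10.8 − 9.607 = 1.193 mg/L.
D(2.77) = [0.371×11.24/(0.841−0.371)](e^(−0.371×2.77) − e^(−0.841×2.77)) + 1.193 e^(−0.841×2.77)
= 8.869 × (0.3578 − 0.09734) + 1.193 × 0.09734 = 2.426 mg/L.
DO = 10.8 − 2.426 = 8.374 mg/L.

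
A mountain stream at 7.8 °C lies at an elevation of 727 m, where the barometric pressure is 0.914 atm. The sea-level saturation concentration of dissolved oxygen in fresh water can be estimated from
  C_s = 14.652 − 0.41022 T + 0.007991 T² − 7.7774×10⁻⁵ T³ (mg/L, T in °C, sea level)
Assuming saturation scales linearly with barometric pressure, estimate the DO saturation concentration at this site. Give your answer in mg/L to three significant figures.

At sea level: C_s = 14.652 − 0.41022×7.8 + 0.007991×7.8² − 7.7774×10⁻⁵×7.8³ = 11.90 mg/L.
Pressure correction: C_s' = 11.90 × 0.914 = 10.88 mg/L.

C_s ≈ 10.9 mg/L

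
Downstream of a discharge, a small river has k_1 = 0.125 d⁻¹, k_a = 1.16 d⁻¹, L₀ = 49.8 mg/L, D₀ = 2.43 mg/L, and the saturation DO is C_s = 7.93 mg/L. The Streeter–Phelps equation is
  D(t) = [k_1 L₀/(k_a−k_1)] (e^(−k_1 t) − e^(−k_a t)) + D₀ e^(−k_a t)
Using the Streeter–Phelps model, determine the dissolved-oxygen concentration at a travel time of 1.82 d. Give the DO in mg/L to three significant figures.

k_1 L₀/(k_a−k_1) = 0.125×49.8/(1.16−0.125) = 6.225/1.035 = 6.014 mg/L.
e^(−k_1 t) = e^(−0.125×1.820) = 0.7965; e^(−k_a t) = e^(−1.16×1.820) = 0.1211.
D = 6.014 × (0.7965 − 0.1211) + 2.43 × 0.1211 = 4.062 + 0.2943 = 4.357 mg/L.
DO = C_s − D = 7.93 − 4.357 = 3.573 mg/L.

DO ≈ 3.57 mg/L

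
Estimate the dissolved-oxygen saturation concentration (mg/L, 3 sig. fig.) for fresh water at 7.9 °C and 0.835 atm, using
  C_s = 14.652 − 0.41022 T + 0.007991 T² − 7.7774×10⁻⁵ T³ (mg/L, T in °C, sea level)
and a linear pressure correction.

At sea level: C_s = 14.652 − 0.41022×7.9 + 0.007991×7.9² − 7.7774×10⁻⁵×7.9³ = 11.87 mg/L.
Pressure correction: C_s' = 11.87 × 0.835 = 9.913 mg/L.

C_s ≈ 9.91 mg/L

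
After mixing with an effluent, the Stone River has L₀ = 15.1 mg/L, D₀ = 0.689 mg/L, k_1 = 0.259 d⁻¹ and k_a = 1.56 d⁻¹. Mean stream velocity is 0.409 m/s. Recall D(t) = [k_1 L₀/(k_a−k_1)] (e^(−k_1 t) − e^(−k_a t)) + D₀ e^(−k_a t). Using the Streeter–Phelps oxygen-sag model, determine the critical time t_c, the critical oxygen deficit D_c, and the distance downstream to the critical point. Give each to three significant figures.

t_c ≈ 1.18 d; D_c ≈ 1.85 mg/L; x_c ≈ 41.7 km

At the critical point dD/dt = 0, so k_1 L₀ e^(−k_1 t) = k_a D. Substituting D(t) from the Streeter–Phelps equation and solving for t gives
t_c = ln[(k_a/k_1)(1 − D₀(k_a−k_1)/(k_1 L₀))] / (k_a−k_1).
Here k_a−k_1 = 1.301 d⁻¹ and 1 − D₀(k_a−k_1)/(k_1 L₀) = 1 − 0.689×1.301/(0.259×15.1) = 0.7708, so
t_c = ln(6.023 × 0.7708) / 1.301 = 1.535 / 1.301 = 1.180 d.
D_c = (k_1/k_a) L₀ e^(−k_1 t_c) = (0.259/1.56) × 15.1 × e^(−0.259×1.180) = 0.1660 × 15.1 × 0.7367 = 1.847 mg/L.
x_c = v t_c = 0.409 m/s × 1.180 d × 86400 s/d = 41700 m ≈ 41.7 km.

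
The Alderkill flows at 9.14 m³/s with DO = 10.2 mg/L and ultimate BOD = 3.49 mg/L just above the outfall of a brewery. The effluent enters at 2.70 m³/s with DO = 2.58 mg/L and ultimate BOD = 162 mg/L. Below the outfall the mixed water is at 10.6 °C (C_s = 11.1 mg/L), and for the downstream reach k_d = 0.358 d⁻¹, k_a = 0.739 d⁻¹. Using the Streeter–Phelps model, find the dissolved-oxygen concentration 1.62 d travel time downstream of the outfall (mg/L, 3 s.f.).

DO ≈ 0.699 mg/L

Mixed DO = (9.14×10.2 + 2.70×2.58)/(9.14+2.70) = 100.2/11.84 = 8.462 mg/L.
Mixed L₀ = (9.14×3.49 + 2.70×162)/(11.84) = 469.3/11.84 = 39.64 mg/L.
Initial deficit D₀ = C_s − DO₀ = 11.1 − 8.462 = 2.638 mg/L.
D(1.62) = [0.358×39.64/(0.739−0.358)](e^(−0.358×1.62) − e^(−0.739×1.62)) + 2.638 e^(−0.739×1.62)
= 37.24 × (0.5599 − 0.3020) + 2.638 × 0.3020 = 10.40 mg/L.
DO = 11.1 − 10.40 = 0.6990 mg/L.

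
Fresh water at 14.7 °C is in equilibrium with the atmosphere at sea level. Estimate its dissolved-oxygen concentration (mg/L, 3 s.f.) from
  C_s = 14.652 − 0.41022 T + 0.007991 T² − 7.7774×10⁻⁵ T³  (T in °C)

C_s = 14.652 − 0.41022×14.7 + 0.007991×14.7² − 7.7774×10⁻⁵×14.7³ = 10.10 mg/L.

C_s ≈ 10.1 mg/L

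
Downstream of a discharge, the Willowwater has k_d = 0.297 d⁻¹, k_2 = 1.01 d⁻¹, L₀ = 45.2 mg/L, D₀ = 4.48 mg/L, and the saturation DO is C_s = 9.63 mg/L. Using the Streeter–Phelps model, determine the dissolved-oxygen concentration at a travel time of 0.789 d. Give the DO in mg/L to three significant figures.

k_d L₀/(k_2−k_d) = 0.297×45.2/(1.01−0.297) = 13.42/0.7130 = 18.83 mg/L.
e^(−k_d t) = e^(−0.297×0.7890) = 0.7911; e^(−k_2 t) = e^(−1.01×0.7890) = 0.4507.
D = 18.83 × (0.7911 − 0.4507) + 4.48 × 0.4507 = 6.408 + 2.019 = 8.428 mg/L.
DO = C_s − D = 9.63 − 8.428 = 1.202 mg/L.

DO ≈ 1.20 mg/L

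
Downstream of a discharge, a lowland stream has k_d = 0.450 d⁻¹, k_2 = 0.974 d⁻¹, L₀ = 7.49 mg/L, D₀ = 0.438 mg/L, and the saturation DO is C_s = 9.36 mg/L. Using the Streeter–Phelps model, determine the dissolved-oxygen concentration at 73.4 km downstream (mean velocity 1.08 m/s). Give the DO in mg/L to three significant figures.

DO ≈ 7.63 mg/L

Travel time t = x/v = 73.4 km / (1.08 m/s) = 73400 m / 1.08 m/s = 67960 s = 0.7866 d.
k_d L₀/(k_2−k_d) = 0.450×7.49/(0.974−0.450) = 3.371/0.5240 = 6.432 mg/L.
e^(−k_d t) = e^(−0.450×0.7866) = 0.7019; e^(−k_2 t) = e^(−0.974×0.7866) = 0.4648.
D = 6.432 × (0.7019 − 0.4648) + 0.438 × 0.4648 = 1.525 + 0.2036 = 1.729 mg/L.
DO = C_s − D = 9.36 − 1.729 = 7.631 mg/L.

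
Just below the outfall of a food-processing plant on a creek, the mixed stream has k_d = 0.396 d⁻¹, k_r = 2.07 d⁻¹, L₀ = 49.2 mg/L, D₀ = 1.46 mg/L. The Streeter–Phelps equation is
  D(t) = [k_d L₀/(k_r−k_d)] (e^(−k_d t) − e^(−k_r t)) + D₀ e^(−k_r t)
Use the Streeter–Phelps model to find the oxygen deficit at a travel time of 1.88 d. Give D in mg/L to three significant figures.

D ≈ 5.32 mg/L

k_d L₀/(k_r−k_d) = 0.396×49.2/(2.07−0.396) = 19.48/1.674 = 11.64 mg/L.
e^(−k_d t) = e^(−0.396×1.880) = 0.4750; e^(−k_r t) = e^(−2.07×1.880) = 0.02041.
D = 11.64 × (0.4750 − 0.02041) + 1.46 × 0.02041 = 5.291 + 0.02980 = 5.320 mg/L.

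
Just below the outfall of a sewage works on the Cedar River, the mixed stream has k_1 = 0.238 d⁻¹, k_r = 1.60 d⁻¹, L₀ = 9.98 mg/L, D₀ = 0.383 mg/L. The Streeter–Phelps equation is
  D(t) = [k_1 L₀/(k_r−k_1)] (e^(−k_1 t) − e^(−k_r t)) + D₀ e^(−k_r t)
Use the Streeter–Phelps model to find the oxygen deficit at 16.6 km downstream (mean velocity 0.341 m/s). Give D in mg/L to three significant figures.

Travel time t = x/v = 16.6 km / (0.341 m/s) = 16600 m / 0.341 m/s = 48680 s = 0.5634 d.
k_1 L₀/(k_r−k_1) = 0.238×9.98/(1.60−0.238) = 2.375/1.362 = 1.744 mg/L.
e^(−k_1 t) = e^(−0.238×0.5634) = 0.8745; e^(−k_r t) = e^(−1.60×0.5634) = 0.4060.
D = 1.744 × (0.8745 − 0.4060) + 0.383 × 0.4060 = 0.8171 + 0.1555 = 0.9726 mg/L.

D ≈ 0.973 mg/L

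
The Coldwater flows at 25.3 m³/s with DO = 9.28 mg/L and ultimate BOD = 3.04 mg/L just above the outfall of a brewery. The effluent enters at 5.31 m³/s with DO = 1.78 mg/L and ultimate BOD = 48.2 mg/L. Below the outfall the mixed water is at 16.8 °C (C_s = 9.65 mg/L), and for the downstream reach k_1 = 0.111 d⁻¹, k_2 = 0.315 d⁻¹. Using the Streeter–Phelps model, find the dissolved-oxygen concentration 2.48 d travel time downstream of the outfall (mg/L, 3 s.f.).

Mixed DO = (25.3×9.28 + 5.31×1.78)/(25.3+5.31) = 244.2/30.61 = 7.979 mg/L.
Mixed L₀ = (25.3×3.04 + 5.31×48.2)/(30.61) = 332.9/30.61 = 10.87 mg/L.
Initial deficit D₀ = C_s − DO₀ = 9.65 − 7.979 = 1.671 mg/L.
D(2.48) = [0.111×10.87/(0.315−0.111)](e^(−0.111×2.48) − e^(−0.315×2.48)) + 1.671 e^(−0.315×2.48)
= 5.917 × (0.7594 − 0.4579) + 1.671 × 0.4579 = 2.549 mg/L.
DO = 9.65 − 2.549 = 7.101 mg/L.

DO ≈ 7.10 mg/L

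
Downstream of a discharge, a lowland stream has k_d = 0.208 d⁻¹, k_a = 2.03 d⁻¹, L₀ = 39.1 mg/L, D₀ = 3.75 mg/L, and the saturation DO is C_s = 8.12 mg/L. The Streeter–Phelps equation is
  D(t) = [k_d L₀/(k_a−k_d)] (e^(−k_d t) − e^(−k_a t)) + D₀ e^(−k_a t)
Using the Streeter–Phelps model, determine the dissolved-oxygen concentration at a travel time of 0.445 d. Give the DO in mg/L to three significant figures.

DO ≈ 4.34 mg/L

k_d L₀/(k_a−k_d) = 0.208×39.1/(2.03−0.208) = 8.133/1.822 = 4.464 mg/L.
e^(−k_d t) = e^(−0.208×0.4450) = 0.9116; e^(−k_a t) = e^(−2.03×0.4450) = 0.4052.
D = 4.464 × (0.9116 − 0.4052) + 3.75 × 0.4052 = 2.260 + 1.520 = 3.780 mg/L.
DO = C_s − D = 8.12 − 3.780 = 4.340 mg/L.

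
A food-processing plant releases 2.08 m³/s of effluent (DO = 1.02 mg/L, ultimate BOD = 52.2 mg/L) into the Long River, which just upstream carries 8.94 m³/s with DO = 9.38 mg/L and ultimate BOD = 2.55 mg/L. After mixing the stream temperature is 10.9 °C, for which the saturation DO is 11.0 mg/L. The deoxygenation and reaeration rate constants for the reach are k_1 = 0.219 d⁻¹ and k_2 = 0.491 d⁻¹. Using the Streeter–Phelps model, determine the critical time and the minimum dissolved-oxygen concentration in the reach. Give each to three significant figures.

Mixed DO = (8.94×9.38 + 2.08×1.02)/(8.94+2.08) = 85.98/11.02 = 7.802 mg/L.
Mixed L₀ = (8.94×2.55 + 2.08×52.2)/(11.02) = 131.4/11.02 = 11.92 mg/L.
Initial deficit D₀ = C_s − DO₀ = 11.0 − 7.802 = 3.198 mg/L.
t_c = (1/0.2720) ln[(0.491/0.219)(1 − 3.198×0.2720/(0.219×11.92))] = 3.676 × ln(1.495) = 1.478 d.
D_c = (0.219/0.491) × 11.92 × e^(−0.219×1.478) = 0.4460 × 11.92 × 0.7234 = 3.847 mg/L.
Minimum DO = 11.0 − 3.847 = 7.153 mg/L.

t_c ≈ 1.48 d; minimum DO ≈ 7.15 mg/L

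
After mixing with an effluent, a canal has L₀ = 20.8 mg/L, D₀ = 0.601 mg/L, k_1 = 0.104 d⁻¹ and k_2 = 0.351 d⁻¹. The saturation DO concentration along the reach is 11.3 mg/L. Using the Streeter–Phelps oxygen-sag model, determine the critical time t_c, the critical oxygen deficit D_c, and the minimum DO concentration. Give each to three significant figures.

t_c ≈ 4.64 d; D_c ≈ 3.81 mg/L; min DO ≈ 7.49 mg/L

With k_2/k_1 = 3.375 and 1 − D₀(k_2−k_1)/(k_1 L₀) = 0.9314,
t_c = ln(3.375 × 0.9314) / (0.351 − 0.104) = ln(3.143) / 0.2470 = 1.145/0.2470 = 4.637 d.
D_c = (k_1/k_2) L₀ e^(−k_1 t_c) = (0.104/0.351) × 20.8 × e^(−0.104×4.637) = 0.2963 × 20.8 × 0.6174 = 3.805 mg/L.
Minimum DO = C_s − D_c = 11.3 − 3.805 = 7.495 mg/L.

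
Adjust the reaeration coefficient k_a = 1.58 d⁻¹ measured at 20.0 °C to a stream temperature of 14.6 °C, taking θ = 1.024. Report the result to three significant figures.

k_a(T₂) = k_a(T₁) · θ^(T₂−T₁) = 1.58 × 1.024^(14.6−20.0)
= 1.58 × 1.024^-5.40 = 1.58 × 0.8798 = 1.390 d⁻¹.

k_a ≈ 1.39 d⁻¹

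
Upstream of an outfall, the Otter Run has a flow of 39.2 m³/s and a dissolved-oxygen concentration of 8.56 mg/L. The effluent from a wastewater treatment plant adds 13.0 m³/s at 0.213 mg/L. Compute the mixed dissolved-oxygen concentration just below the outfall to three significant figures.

6.48 mg/L

Flow-weighted mixing: C = (Q_r C_r + Q_w C_w)/(Q_r + Q_w)
= (39.2×8.56 + 13.0×0.213)/(39.2 + 13.0) = 338.3/52.20 = 6.481 mg/L.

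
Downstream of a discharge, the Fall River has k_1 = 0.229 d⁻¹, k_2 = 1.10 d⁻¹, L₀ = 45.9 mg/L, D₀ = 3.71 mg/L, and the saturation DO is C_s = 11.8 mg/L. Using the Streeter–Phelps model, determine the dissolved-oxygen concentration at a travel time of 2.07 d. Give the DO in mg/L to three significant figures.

k_1 L₀/(k_2−k_1) = 0.229×45.9/(1.10−0.229) = 10.51/0.8710 = 12.07 mg/L.
e^(−k_1 t) = e^(−0.229×2.070) = 0.6225; e^(−k_2 t) = e^(−1.10×2.070) = 0.1026.
D = 12.07 × (0.6225 − 0.1026) + 3.71 × 0.1026 = 6.274 + 0.3806 = 6.655 mg/L.
DO = C_s − D = 11.8 − 6.655 = 5.145 mg/L.

DO ≈ 5.15 mg/L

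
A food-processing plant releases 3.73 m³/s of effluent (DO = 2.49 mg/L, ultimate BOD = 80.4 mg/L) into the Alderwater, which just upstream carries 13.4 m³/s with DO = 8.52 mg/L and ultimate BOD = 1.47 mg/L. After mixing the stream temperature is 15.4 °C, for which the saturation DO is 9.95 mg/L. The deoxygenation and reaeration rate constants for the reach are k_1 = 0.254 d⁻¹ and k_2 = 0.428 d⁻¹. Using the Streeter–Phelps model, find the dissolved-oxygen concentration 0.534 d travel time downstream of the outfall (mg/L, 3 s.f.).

DO ≈ 5.66 mg/L

Mixed DO = (13.4×8.52 + 3.73×2.49)/(13.4+3.73) = 123.5/17.13 = 7.207 mg/L.
Mixed L₀ = (13.4×1.47 + 3.73×80.4)/(17.13) = 319.6/17.13 = 18.66 mg/L.
Initial deficit D₀ = C_s − DO₀ = 9.95 − 7.207 = 2.743 mg/L.
D(0.534) = [0.254×18.66/(0.428−0.254)](e^(−0.254×0.534) − e^(−0.428×0.534)) + 2.743 e^(−0.428×0.534)
= 27.23 × (0.8732 − 0.7957) + 2.743 × 0.7957 = 4.293 mg/L.
DO = 9.95 − 4.293 = 5.657 mg/L.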